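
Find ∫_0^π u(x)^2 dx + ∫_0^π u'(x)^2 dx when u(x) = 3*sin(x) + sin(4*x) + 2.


||u||_{H^1(0,π)}^2 = 24 + 43*π/2

u'(x) = 3*cos(x) + 4*cos(4*x).
Expand u² and (u')² and integrate term by term on (0, π), using: for integers n ≥ 1, ∫_0^π sin²(nx) dx = ∫_0^π cos²(nx) dx = π/2; for n ≠ n', ∫_0^π sin(nx)sin(n'x) dx = ∫_0^π cos(nx)cos(n'x) dx = 0; and by product-to-sum, ∫_0^π sin(nx)cos(n'x) dx = ½∫_0^π [sin((n+n')x) + sin((n−n')x)] dx, which is 0 when n+n' is even and 2n/(n²−n'²) when n+n' is odd (it need not vanish on (0, π)). For the constant mode: ∫_0^π 1 dx = π, ∫_0^π cos(nx) dx = 0, ∫_0^π sin(nx) dx = (1−(−1)^n)/n.
  u² squared terms: (2)²·∫1 dx = 4·π = 4*π;  (3)²·∫sin(x)² dx = 9·π/2 = 9*π/2;  (1)²·∫sin(4x)² dx = 1·π/2 = π/2.
  u² cross terms: 2·(2)·(3)·∫1·sin(x) dx = 12·(2) = 24;  2·(2)·(1)·∫1·sin(4x) dx = 4·(0) = 0;  2·(3)·(1)·∫sin(x)·sin(4x) dx = 6·(0) = 0.
  So ∫_0^π u² dx = 4*π + 9*π/2 + π/2 + 24 + 0 + 0 = 24 + 9*π.
  (u')² squared terms: (3)²·∫cos(x)² dx = 9·π/2 = 9*π/2;  (4)²·∫cos(4x)² dx = 16·π/2 = 8*π.
  (u')² cross terms: 2·(3)·(4)·∫cos(x)·cos(4x) dx = 24·(0) = 0.
  So ∫_0^π (u')² dx = 9*π/2 + 8*π + 0 = 25*π/2.
||u||_{H^1}^2 = (24 + 9*π) + (25*π/2) = 24 + 43*π/2.


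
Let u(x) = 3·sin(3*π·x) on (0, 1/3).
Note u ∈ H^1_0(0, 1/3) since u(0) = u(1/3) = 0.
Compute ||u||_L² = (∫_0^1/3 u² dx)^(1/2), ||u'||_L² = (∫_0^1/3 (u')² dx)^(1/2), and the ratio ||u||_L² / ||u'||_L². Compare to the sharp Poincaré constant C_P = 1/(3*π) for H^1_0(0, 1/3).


||u||_L² / ||u'||_L² = 1/(3*π) = C_P.

u(x) = 3·sin(3*π·x), so u'(x) = 9*π*cos(3*π*x).
Writing u(x) = A·sin(kπx/L) with A = 3 and k = 1, use ∫_0^L sin²(kπx/L) dx = L/2 and ∫_0^L cos²(kπx/L) dx = L/2.
u² = 9·sin²(3*π·x) and (u')² = 81*π^2·cos²(3*π·x), and each of sin², cos² integrates to L/2 = 1/6 over (0, 1/3).
∫_0^1/3 u² dx = 3/2, so ||u||_L² = sqrt(6)/2.
∫_0^1/3 (u')² dx = 27*π^2/2, so ||u'||_L² = 3*sqrt(6)*π/2.
Ratio ||u||_L² / ||u'||_L² = 1/(3*π).
Sharp Poincaré constant on H^1_0(0, 1/3) is C_P = L/π = 1/(3*π), achieved by sin(3*π·x).
This is the k = 1 eigenfunction (up to amplitude), so the ratio equals the sharp Poincaré constant exactly.


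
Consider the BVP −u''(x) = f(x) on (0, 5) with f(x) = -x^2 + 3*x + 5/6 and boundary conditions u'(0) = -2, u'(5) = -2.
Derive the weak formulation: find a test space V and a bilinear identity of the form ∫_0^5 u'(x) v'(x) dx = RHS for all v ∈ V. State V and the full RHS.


V = H^1(0, 5) (v unrestricted at boundary; u is determined up to an additive constant); weak form: ∫_0^5 u'v' dx = ∫_0^5 (-x^2 + 3*x + 5/6) v dx − 2·v(5) + 2·v(0) for all v ∈ V.

Multiply both sides by a test function v and integrate from 0 to 5:
  ∫_0^5 −u''(x) v(x) dx = ∫_0^5 f(x) v(x) dx.
Integrate the LHS by parts once:
  ∫_0^5 −u'' v dx = −[u'(x) v(x)]_0^5 + ∫_0^5 u'(x) v'(x) dx.
Thus ∫_0^5 u'(x) v'(x) dx = ∫_0^5 f(x) v(x) dx + [u'(x) v(x)]_0^5.
Choose V so that boundary terms are either known or forced to vanish.
u has inhomogeneous Neumann u'(0) = -2, u'(5) = -2. [u' v]_0^5 = (-2)·v(5) − (-2)·v(0) = − 2·v(5) + 2·v(0). Take V = H^1(0, 5); boundary term becomes part of RHS.
Weak formulation: find u (satisfying any essential BC) such that ∫_0^5 u'(x) v'(x) dx = ∫_0^5 f v dx − 2·v(5) + 2·v(0) for all v ∈ V (Neumann data are natural BCs: they enter the RHS as boundary terms).
Substituting f(x) = -x^2 + 3*x + 5/6, the right-hand side is ∫_0^5 (-x^2 + 3*x + 5/6) v dx − 2·v(5) + 2·v(0).
Compatibility check (pure Neumann): taking v ≡ 1 ∈ V gives 0 = ∫_0^5 f dx + (-2) − (-2), i.e. ∫_0^5 f dx must equal u'(0) − u'(5) = 0. Indeed ∫_0^5 (-x^2 + 3*x + 5/6) dx = 0, so the data are compatible. The solution is then unique only up to an additive constant (fix it e.g. by requiring ∫_0^5 u dx = 0).


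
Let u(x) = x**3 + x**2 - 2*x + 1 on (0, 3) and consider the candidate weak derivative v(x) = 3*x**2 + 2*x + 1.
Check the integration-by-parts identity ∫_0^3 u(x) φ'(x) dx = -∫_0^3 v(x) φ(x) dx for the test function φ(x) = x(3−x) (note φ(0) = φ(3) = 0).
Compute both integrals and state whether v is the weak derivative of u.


LHS = -819/20, RHS = -1089/20. No, v is not the weak derivative of u.

u(x) = x**3 + x**2 - 2*x + 1, classical derivative u'(x) = 3*x**2 + 2*x - 2.
φ(x) = x(3−x), so φ'(x) = 3 - 2*x.
Note φ(0) = φ(3) = 0, so the boundary term u·φ vanishes.
LHS = ∫_0^3 u(x) φ'(x) dx = ∫_0^3 (-2*x^4 + x^3 + 7*x^2 - 8*x + 3) dx. Term by term:
  ∫_0^3 -2*x^4 dx = -486/5;  ∫_0^3 x^3 dx = 81/4;  ∫_0^3 7*x^2 dx = 63;
  ∫_0^3 -8*x dx = -36;  ∫_0^3 3 dx = 9.
Sum: -486/5 + 81/4 + 63 − 36 + 9 = -819/20.
So LHS = -819/20.
∫_0^3 v(x) φ(x) dx = ∫_0^3 (-3*x^4 + 7*x^3 + 5*x^2 + 3*x) dx. Term by term:
  ∫_0^3 -3*x^4 dx = -729/5;  ∫_0^3 7*x^3 dx = 567/4;  ∫_0^3 5*x^2 dx = 45;
  ∫_0^3 3*x dx = 27/2.
Sum: -729/5 + 567/4 + 45 + 27/2 = 1089/20.
So RHS = -∫_0^3 v(x) φ(x) dx = -1089/20.
LHS − RHS = 27/2 ≠ 0, so the identity fails.
(For a valid weak derivative the identity must hold for EVERY test function, in particular this one. The failure shows v is NOT the weak derivative of u.)
Correct weak derivative would be u'(x) = 3*x**2 + 2*x - 2.


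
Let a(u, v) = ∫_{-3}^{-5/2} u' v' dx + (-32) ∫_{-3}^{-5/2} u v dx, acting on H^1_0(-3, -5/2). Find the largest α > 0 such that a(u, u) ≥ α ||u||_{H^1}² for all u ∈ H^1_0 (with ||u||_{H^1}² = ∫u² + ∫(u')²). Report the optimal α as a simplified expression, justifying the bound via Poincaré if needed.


α = 4*(-8 + π^2)/(1 + 4*π^2)

Coercivity of a(·,·) on H^1_0(-3, -5/2) means a(u, u) ≥ α ||u||_{H^1}² for every u ∈ H^1_0.
The interval has length L = 1/2, and Poincaré/coercivity depend only on L. Here a(u, u) = ∫(u')² + (-32)·∫u².
Here c = -32 < 0 with |c| < (π/L)² = 4*π^2, so coercivity still holds. The condition a(u,u) ≥ α||u||_{H^1}² reads (1−α)∫(u')² ≥ (α−c)∫u². Any admissible α is ≤ 1 (rapidly oscillating u have ∫u²/∫(u')² → 0), and α = 1 would force 0 ≥ (1−c)∫u², impossible since c < 1; so 1−α > 0. By the sharp Poincaré inequality on H^1_0 of an interval of length L, ∫(u')² ≥ (π/L)²∫u² with equality for the first sine mode sin(π(x−x₀)/L) (x₀ the left endpoint), so the inequality holds for all u iff (1−α)(π/L)² ≥ α − c, i.e. α ≤ ((π/L)² + c)/((π/L)² + 1) = (1 + c(L/π)²)/(1 + (L/π)²). (Direct route, valid since c ≤ 0: Poincaré gives c∫u² ≥ c(L/π)²∫(u')², so a(u,u) ≥ (1 + c(L/π)²)∫(u')², while ||u||_{H^1}² ≤ (1 + (L/π)²)∫(u')²; dividing yields the same α.) With (π/L)² = 4*π^2 and c = -32, the largest admissible constant is α = ((π/L)² + c)/((π/L)² + 1).
Simplifying, α = 4*(-8 + π^2)/(1 + 4*π^2).


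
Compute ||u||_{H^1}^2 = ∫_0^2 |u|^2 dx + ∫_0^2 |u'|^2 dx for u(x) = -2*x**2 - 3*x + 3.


||u||_{H^1}^2 = 2344/15

The H^1 norm (squared) on an interval (0, L) is
  ||u||_{H^1}^2 = ∫_0^L u(x)^2 dx + ∫_0^L u'(x)^2 dx.
Compute u'(x) = -4*x - 3.
Then u(x)^2 = 4*x**4 + 12*x**3 - 3*x**2 - 18*x + 9 and u'(x)^2 = 16*x**2 + 24*x + 9.
Integrate each monomial from 0 to 2 using ∫_0^2 c·x^n dx = c·2^(n+1)/(n+1):
  ∫_0^2 u(x)^2 dx = ∫_0^2 (4*x^4 + 12*x^3 - 3*x^2 - 18*x + 9) dx. Term by term:
    ∫_0^2 4*x^4 dx = 128/5;  ∫_0^2 12*x^3 dx = 48;  ∫_0^2 -3*x^2 dx = -8;
    ∫_0^2 -18*x dx = -36;  ∫_0^2 9 dx = 18.
  Sum: 128/5 + 48 − 8 − 36 + 18 = 238/5.
  ∫_0^2 u'(x)^2 dx = ∫_0^2 (16*x^2 + 24*x + 9) dx. Term by term:
    ∫_0^2 16*x^2 dx = 128/3;  ∫_0^2 24*x dx = 48;  ∫_0^2 9 dx = 18.
  Sum: 128/3 + 48 + 18 = 326/3.
Adding: ||u||_{H^1}^2 = 238/5 + 326/3 = 2344/15.


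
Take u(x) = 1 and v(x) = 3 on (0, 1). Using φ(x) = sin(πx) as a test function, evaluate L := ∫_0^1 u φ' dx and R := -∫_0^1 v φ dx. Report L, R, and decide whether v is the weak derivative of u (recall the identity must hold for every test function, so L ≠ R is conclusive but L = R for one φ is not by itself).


LHS = 0, RHS = -6/π. No, v is not the weak derivative of u.

u(x) = 1, classical derivative u'(x) = 0.
φ(x) = sin(πx), so φ'(x) = π*cos(π*x).
Note φ(0) = φ(1) = 0, so the boundary term u·φ vanishes.
LHS = ∫_0^1 u(x) φ'(x) dx = ∫_0^1 (π*cos(π*x)) dx. Term by term:
  ∫_0^1 π*cos(π*x) dx = 0.
So LHS = 0.
∫_0^1 v(x) φ(x) dx = ∫_0^1 (3*sin(π*x)) dx. Term by term:
  ∫_0^1 3*sin(π*x) dx = 6/π.
So RHS = -∫_0^1 v(x) φ(x) dx = -6/π.
LHS − RHS = 6/π ≠ 0, so the identity fails.
(For a valid weak derivative the identity must hold for EVERY test function, in particular this one. The failure shows v is NOT the weak derivative of u.)
Correct weak derivative would be u'(x) = 0.


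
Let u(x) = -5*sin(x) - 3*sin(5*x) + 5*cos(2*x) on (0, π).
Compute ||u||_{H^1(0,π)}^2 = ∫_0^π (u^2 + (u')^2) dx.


||u||_{H^1(0,π)}^2 = 2000/21 + 409*π/2

u'(x) = -10*sin(2*x) - 5*cos(x) - 15*cos(5*x).
Expand u² and (u')² and integrate term by term on (0, π), using: for integers n ≥ 1, ∫_0^π sin²(nx) dx = ∫_0^π cos²(nx) dx = π/2; for n ≠ n', ∫_0^π sin(nx)sin(n'x) dx = ∫_0^π cos(nx)cos(n'x) dx = 0; and by product-to-sum, ∫_0^π sin(nx)cos(n'x) dx = ½∫_0^π [sin((n+n')x) + sin((n−n')x)] dx, which is 0 when n+n' is even and 2n/(n²−n'²) when n+n' is odd (it need not vanish on (0, π)).
  u² squared terms: (-5)²·∫sin(x)² dx = 25·π/2 = 25*π/2;  (-3)²·∫sin(5x)² dx = 9·π/2 = 9*π/2;  (5)²·∫cos(2x)² dx = 25·π/2 = 25*π/2.
  u² cross terms: 2·(-5)·(-3)·∫sin(x)·sin(5x) dx = 30·(0) = 0;  2·(-5)·(5)·∫sin(x)·cos(2x) dx = -50·(-2/3) = 100/3;  2·(-3)·(5)·∫sin(5x)·cos(2x) dx = -30·(10/21) = -100/7.
  So ∫_0^π u² dx = 25*π/2 + 9*π/2 + 25*π/2 + 0 + 100/3 − 100/7 = 400/21 + 59*π/2.
  (u')² squared terms: (-15)²·∫cos(5x)² dx = 225·π/2 = 225*π/2;  (-10)²·∫sin(2x)² dx = 100·π/2 = 50*π;  (-5)²·∫cos(x)² dx = 25·π/2 = 25*π/2.
  (u')² cross terms: 2·(-15)·(-10)·∫cos(5x)·sin(2x) dx = 300·(-4/21) = -400/7;  2·(-15)·(-5)·∫cos(5x)·cos(x) dx = 150·(0) = 0;  2·(-10)·(-5)·∫sin(2x)·cos(x) dx = 100·(4/3) = 400/3.
  So ∫_0^π (u')² dx = 225*π/2 + 50*π + 25*π/2 − 400/7 + 0 + 400/3 = 1600/21 + 175*π.
||u||_{H^1}^2 = (400/21 + 59*π/2) + (1600/21 + 175*π) = 2000/21 + 409*π/2.


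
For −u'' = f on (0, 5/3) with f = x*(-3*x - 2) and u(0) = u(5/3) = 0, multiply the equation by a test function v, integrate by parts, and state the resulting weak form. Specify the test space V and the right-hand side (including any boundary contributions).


V = H^1_0(0, 5/3) (so v(0) = v(5/3) = 0); weak form: ∫_0^5/3 u'v' dx = ∫_0^5/3 (x*(-3*x - 2)) v dx for all v ∈ V.

Multiply both sides by a test function v and integrate from 0 to 5/3:
  ∫_0^5/3 −u''(x) v(x) dx = ∫_0^5/3 f(x) v(x) dx.
Integrate the LHS by parts once:
  ∫_0^5/3 −u'' v dx = −[u'(x) v(x)]_0^5/3 + ∫_0^5/3 u'(x) v'(x) dx.
Thus ∫_0^5/3 u'(x) v'(x) dx = ∫_0^5/3 f(x) v(x) dx + [u'(x) v(x)]_0^5/3.
Choose V so that boundary terms are either known or forced to vanish.
u is Dirichlet: u(0) = u(5/3) = 0. Let V = H^1_0(0, 5/3); then v(0) = v(5/3) = 0, and [u' v]_0^5/3 = 0.
Weak formulation: find u (satisfying any essential BC) such that ∫_0^5/3 u'(x) v'(x) dx = ∫_0^5/3 f v dx for all v ∈ V.
Substituting f(x) = x*(-3*x - 2), the right-hand side is ∫_0^5/3 (x*(-3*x - 2)) v dx.


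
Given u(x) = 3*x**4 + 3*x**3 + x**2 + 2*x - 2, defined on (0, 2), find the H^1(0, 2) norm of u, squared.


||u||_{H^1}^2 = 162752/21

The H^1 norm (squared) on an interval (0, L) is
  ||u||_{H^1}^2 = ∫_0^L u(x)^2 dx + ∫_0^L u'(x)^2 dx.
Compute u'(x) = 12*x**3 + 9*x**2 + 2*x + 2.
Then u(x)^2 = 9*x**8 + 18*x**7 + 15*x**6 + 18*x**5 + x**4 - 8*x**3 - 8*x + 4 and u'(x)^2 = 144*x**6 + 216*x**5 + 129*x**4 + 84*x**3 + 40*x**2 + 8*x + 4.
Integrate each monomial from 0 to 2 using ∫_0^2 c·x^n dx = c·2^(n+1)/(n+1):
  ∫_0^2 u(x)^2 dx = ∫_0^2 (9*x^8 + 18*x^7 + 15*x^6 + 18*x^5 + x^4 - 8*x^3 - 8*x + 4) dx. Term by term:
    ∫_0^2 9*x^8 dx = 512;  ∫_0^2 18*x^7 dx = 576;  ∫_0^2 15*x^6 dx = 1920/7;
    ∫_0^2 18*x^5 dx = 192;  ∫_0^2 x^4 dx = 32/5;  ∫_0^2 -8*x^3 dx = -32;
    ∫_0^2 -8*x dx = -16;  ∫_0^2 4 dx = 8.
  Sum: 512 + 576 + 1920/7 + 192 + 32/5 − 32 − 16 + 8 = 53224/35.
  ∫_0^2 u'(x)^2 dx = ∫_0^2 (144*x^6 + 216*x^5 + 129*x^4 + 84*x^3 + 40*x^2 + 8*x + 4) dx. Term by term:
    ∫_0^2 144*x^6 dx = 18432/7;  ∫_0^2 216*x^5 dx = 2304;  ∫_0^2 129*x^4 dx = 4128/5;
    ∫_0^2 84*x^3 dx = 336;  ∫_0^2 40*x^2 dx = 320/3;  ∫_0^2 8*x dx = 16;
    ∫_0^2 4 dx = 8.
  Sum: 18432/7 + 2304 + 4128/5 + 336 + 320/3 + 16 + 8 = 654088/105.
Adding: ||u||_{H^1}^2 = 53224/35 + 654088/105 = 162752/21.


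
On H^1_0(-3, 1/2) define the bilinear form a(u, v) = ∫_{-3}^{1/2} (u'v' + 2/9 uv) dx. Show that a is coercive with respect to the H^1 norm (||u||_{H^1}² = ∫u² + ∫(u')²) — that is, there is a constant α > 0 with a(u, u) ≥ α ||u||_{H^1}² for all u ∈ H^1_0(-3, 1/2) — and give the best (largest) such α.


α = 2*(49 + 18*π^2)/(9*(4*π^2 + 49))

Coercivity of a(·,·) on H^1_0(-3, 1/2) means a(u, u) ≥ α ||u||_{H^1}² for every u ∈ H^1_0.
The interval has length L = 7/2, and Poincaré/coercivity depend only on L. Here a(u, u) = ∫(u')² + (2/9)·∫u².
Here 0 < c = 2/9 < 1. The condition a(u,u) ≥ α||u||_{H^1}² reads (1−α)∫(u')² ≥ (α−c)∫u². Any admissible α is ≤ 1 (rapidly oscillating u have ∫u²/∫(u')² → 0), and α = 1 would force 0 ≥ (1−c)∫u², impossible since c < 1; so 1−α > 0. By the sharp Poincaré inequality on H^1_0 of an interval of length L, ∫(u')² ≥ (π/L)²∫u² with equality for the first sine mode sin(π(x−x₀)/L) (x₀ the left endpoint), so the inequality holds for all u iff (1−α)(π/L)² ≥ α − c, i.e. α ≤ ((π/L)² + c)/((π/L)² + 1) = (1 + c(L/π)²)/(1 + (L/π)²). With (π/L)² = 4*π^2/49 and c = 2/9, the largest admissible constant is α = ((π/L)² + c)/((π/L)² + 1).
Simplifying, α = 2*(49 + 18*π^2)/(9*(4*π^2 + 49)).


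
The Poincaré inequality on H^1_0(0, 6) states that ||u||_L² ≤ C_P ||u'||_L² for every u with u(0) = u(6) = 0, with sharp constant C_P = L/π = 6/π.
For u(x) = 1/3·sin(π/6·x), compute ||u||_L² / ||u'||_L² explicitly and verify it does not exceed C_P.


||u||_L² / ||u'||_L² = 6/π = C_P.

u(x) = 1/3·sin(π/6·x), so u'(x) = π*cos(π*x/6)/18.
Writing u(x) = A·sin(kπx/L) with A = 1/3 and k = 1, use ∫_0^L sin²(kπx/L) dx = L/2 and ∫_0^L cos²(kπx/L) dx = L/2.
u² = 1/9·sin²(π/6·x) and (u')² = π^2/324·cos²(π/6·x), and each of sin², cos² integrates to L/2 = 3 over (0, 6).
∫_0^6 u² dx = 1/3, so ||u||_L² = sqrt(3)/3.
∫_0^6 (u')² dx = π^2/108, so ||u'||_L² = sqrt(3)*π/18.
Ratio ||u||_L² / ||u'||_L² = 6/π.
Sharp Poincaré constant on H^1_0(0, 6) is C_P = L/π = 6/π, achieved by sin(π/6·x).
This is the k = 1 eigenfunction (up to amplitude), so the ratio equals the sharp Poincaré constant exactly.


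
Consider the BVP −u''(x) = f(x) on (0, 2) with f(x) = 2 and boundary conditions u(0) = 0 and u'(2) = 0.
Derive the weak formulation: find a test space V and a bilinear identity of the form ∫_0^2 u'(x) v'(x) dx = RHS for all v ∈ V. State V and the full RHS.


V = {v ∈ H^1(0, 2) : v(0) = 0} (test functions vanish at x = 0 where u is specified); weak form: ∫_0^2 u'v' dx = ∫_0^2 (2) v dx for all v ∈ V.

Multiply both sides by a test function v and integrate from 0 to 2:
  ∫_0^2 −u''(x) v(x) dx = ∫_0^2 f(x) v(x) dx.
Integrate the LHS by parts once:
  ∫_0^2 −u'' v dx = −[u'(x) v(x)]_0^2 + ∫_0^2 u'(x) v'(x) dx.
Thus ∫_0^2 u'(x) v'(x) dx = ∫_0^2 f(x) v(x) dx + [u'(x) v(x)]_0^2.
Choose V so that boundary terms are either known or forced to vanish.
Mixed BC: u(0) = 0 (Dirichlet) and u'(2) = 0 (Neumann). Define V = {v ∈ H^1(0, 2) : v(0) = 0}. Then [u' v]_0^2 = u'(2)·v(2) − u'(0)·0 = 0.
Weak formulation: find u (satisfying any essential BC) such that ∫_0^2 u'(x) v'(x) dx = ∫_0^2 f v dx for all v ∈ V (Dirichlet at 0 absorbed into V; the Neumann datum at x = 2 is zero, so no boundary term remains).
Substituting f(x) = 2, the right-hand side is ∫_0^2 (2) v dx.


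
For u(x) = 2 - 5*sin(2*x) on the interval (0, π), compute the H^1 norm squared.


||u||_{H^1(0,π)}^2 = 133*π/2

u'(x) = -10*cos(2*x).
Expand u² and (u')² and integrate term by term on (0, π), using: for integers n ≥ 1, ∫_0^π sin²(nx) dx = ∫_0^π cos²(nx) dx = π/2; for n ≠ n', ∫_0^π sin(nx)sin(n'x) dx = ∫_0^π cos(nx)cos(n'x) dx = 0; and by product-to-sum, ∫_0^π sin(nx)cos(n'x) dx = ½∫_0^π [sin((n+n')x) + sin((n−n')x)] dx, which is 0 when n+n' is even and 2n/(n²−n'²) when n+n' is odd (it need not vanish on (0, π)). For the constant mode: ∫_0^π 1 dx = π, ∫_0^π cos(nx) dx = 0, ∫_0^π sin(nx) dx = (1−(−1)^n)/n.
  u² squared terms: (2)²·∫1 dx = 4·π = 4*π;  (-5)²·∫sin(2x)² dx = 25·π/2 = 25*π/2.
  u² cross terms: 2·(2)·(-5)·∫1·sin(2x) dx = -20·(0) = 0.
  So ∫_0^π u² dx = 4*π + 25*π/2 + 0 = 33*π/2.
  (u')² squared terms: (-10)²·∫cos(2x)² dx = 100·π/2 = 50*π.
  So ∫_0^π (u')² dx = 50*π.
||u||_{H^1}^2 = (33*π/2) + (50*π) = 133*π/2.


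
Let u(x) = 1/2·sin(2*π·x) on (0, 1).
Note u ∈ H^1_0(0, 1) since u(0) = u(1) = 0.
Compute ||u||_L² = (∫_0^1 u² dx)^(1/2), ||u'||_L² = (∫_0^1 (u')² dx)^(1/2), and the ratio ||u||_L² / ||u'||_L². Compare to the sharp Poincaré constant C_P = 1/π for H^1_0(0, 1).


||u||_L² / ||u'||_L² = 1/(2*π) < C_P = 1/π.

u(x) = 1/2·sin(2*π·x), so u'(x) = π*cos(2*π*x).
Writing u(x) = A·sin(kπx/L) with A = 1/2 and k = 2, use ∫_0^L sin²(kπx/L) dx = L/2 and ∫_0^L cos²(kπx/L) dx = L/2.
u² = 1/4·sin²(2*π·x) and (u')² = π^2·cos²(2*π·x), and each of sin², cos² integrates to L/2 = 1/2 over (0, 1).
∫_0^1 u² dx = 1/8, so ||u||_L² = sqrt(2)/4.
∫_0^1 (u')² dx = π^2/2, so ||u'||_L² = sqrt(2)*π/2.
Ratio ||u||_L² / ||u'||_L² = 1/(2*π).
Sharp Poincaré constant on H^1_0(0, 1) is C_P = L/π = 1/π, achieved by sin(π·x).
This is the k = 2 harmonic; the ratio L/(kπ) is strictly less than C_P = L/π, consistent with the sharp inequality ||u||_L² ≤ C_P ||u'||_L².


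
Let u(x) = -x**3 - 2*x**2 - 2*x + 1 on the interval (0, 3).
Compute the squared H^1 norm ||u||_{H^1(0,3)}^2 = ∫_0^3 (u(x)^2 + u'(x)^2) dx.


||u||_{H^1}^2 = 178719/70

The H^1 norm (squared) on an interval (0, L) is
  ||u||_{H^1}^2 = ∫_0^L u(x)^2 dx + ∫_0^L u'(x)^2 dx.
Compute u'(x) = -3*x**2 - 4*x - 2.
Then u(x)^2 = x**6 + 4*x**5 + 8*x**4 + 6*x**3 - 4*x + 1 and u'(x)^2 = 9*x**4 + 24*x**3 + 28*x**2 + 16*x + 4.
Integrate each monomial from 0 to 3 using ∫_0^3 c·x^n dx = c·3^(n+1)/(n+1):
  ∫_0^3 u(x)^2 dx = ∫_0^3 (x^6 + 4*x^5 + 8*x^4 + 6*x^3 - 4*x + 1) dx. Term by term:
    ∫_0^3 x^6 dx = 2187/7;  ∫_0^3 4*x^5 dx = 486;  ∫_0^3 8*x^4 dx = 1944/5;
    ∫_0^3 6*x^3 dx = 243/2;  ∫_0^3 -4*x dx = -18;  ∫_0^3 1 dx = 3.
  Sum: 2187/7 + 486 + 1944/5 + 243/2 − 18 + 3 = 90561/70.
  ∫_0^3 u'(x)^2 dx = ∫_0^3 (9*x^4 + 24*x^3 + 28*x^2 + 16*x + 4) dx. Term by term:
    ∫_0^3 9*x^4 dx = 2187/5;  ∫_0^3 24*x^3 dx = 486;  ∫_0^3 28*x^2 dx = 252;
    ∫_0^3 16*x dx = 72;  ∫_0^3 4 dx = 12.
  Sum: 2187/5 + 486 + 252 + 72 + 12 = 6297/5.
Adding: ||u||_{H^1}^2 = 90561/70 + 6297/5 = 178719/70.


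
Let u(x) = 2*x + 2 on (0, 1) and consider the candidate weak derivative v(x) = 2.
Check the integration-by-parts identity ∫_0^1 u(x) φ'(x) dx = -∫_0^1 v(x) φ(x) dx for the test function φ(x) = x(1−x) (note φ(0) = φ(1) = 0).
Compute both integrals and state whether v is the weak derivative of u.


LHS = -1/3, RHS = -1/3. Yes, v = u' weakly.

u(x) = 2*x + 2, classical derivative u'(x) = 2.
φ(x) = x(1−x), so φ'(x) = 1 - 2*x.
Note φ(0) = φ(1) = 0, so the boundary term u·φ vanishes.
LHS = ∫_0^1 u(x) φ'(x) dx = ∫_0^1 (-4*x^2 - 2*x + 2) dx. Term by term:
  ∫_0^1 -4*x^2 dx = -4/3;  ∫_0^1 -2*x dx = -1;  ∫_0^1 2 dx = 2.
Sum: -4/3 − 1 + 2 = -1/3.
So LHS = -1/3.
∫_0^1 v(x) φ(x) dx = ∫_0^1 (-2*x^2 + 2*x) dx. Term by term:
  ∫_0^1 -2*x^2 dx = -2/3;  ∫_0^1 2*x dx = 1.
Sum: -2/3 + 1 = 1/3.
So RHS = -∫_0^1 v(x) φ(x) dx = -1/3.
LHS = RHS, so the identity holds for this test φ.
Moreover u is smooth here and v(x) = u'(x) = 2 pointwise, so the identity holds for every test function. Hence v is the weak derivative of u.


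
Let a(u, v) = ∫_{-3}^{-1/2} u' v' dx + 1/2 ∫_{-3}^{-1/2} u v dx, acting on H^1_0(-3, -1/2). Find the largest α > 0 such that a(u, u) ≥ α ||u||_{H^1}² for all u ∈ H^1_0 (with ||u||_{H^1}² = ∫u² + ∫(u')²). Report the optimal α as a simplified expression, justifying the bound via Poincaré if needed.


α = (25 + 8*π^2)/(2*(25 + 4*π^2))

Coercivity of a(·,·) on H^1_0(-3, -1/2) means a(u, u) ≥ α ||u||_{H^1}² for every u ∈ H^1_0.
The interval has length L = 5/2, and Poincaré/coercivity depend only on L. Here a(u, u) = ∫(u')² + (1/2)·∫u².
Here 0 < c = 1/2 < 1. The condition a(u,u) ≥ α||u||_{H^1}² reads (1−α)∫(u')² ≥ (α−c)∫u². Any admissible α is ≤ 1 (rapidly oscillating u have ∫u²/∫(u')² → 0), and α = 1 would force 0 ≥ (1−c)∫u², impossible since c < 1; so 1−α > 0. By the sharp Poincaré inequality on H^1_0 of an interval of length L, ∫(u')² ≥ (π/L)²∫u² with equality for the first sine mode sin(π(x−x₀)/L) (x₀ the left endpoint), so the inequality holds for all u iff (1−α)(π/L)² ≥ α − c, i.e. α ≤ ((π/L)² + c)/((π/L)² + 1) = (1 + c(L/π)²)/(1 + (L/π)²). With (π/L)² = 4*π^2/25 and c = 1/2, the largest admissible constant is α = ((π/L)² + c)/((π/L)² + 1).
Simplifying, α = (25 + 8*π^2)/(2*(25 + 4*π^2)).


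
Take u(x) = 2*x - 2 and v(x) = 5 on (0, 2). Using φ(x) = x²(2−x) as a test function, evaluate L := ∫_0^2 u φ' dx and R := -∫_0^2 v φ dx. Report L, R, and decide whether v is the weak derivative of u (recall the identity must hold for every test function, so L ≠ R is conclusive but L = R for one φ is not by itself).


LHS = -8/3, RHS = -20/3. No, v is not the weak derivative of u.

u(x) = 2*x - 2, classical derivative u'(x) = 2.
φ(x) = x²(2−x), so φ'(x) = x*(4 - 3*x).
Note φ(0) = φ(2) = 0, so the boundary term u·φ vanishes.
LHS = ∫_0^2 u(x) φ'(x) dx = ∫_0^2 (-6*x^3 + 14*x^2 - 8*x) dx. Term by term:
  ∫_0^2 -6*x^3 dx = -24;  ∫_0^2 14*x^2 dx = 112/3;  ∫_0^2 -8*x dx = -16.
Sum: -24 + 112/3 − 16 = -8/3.
So LHS = -8/3.
∫_0^2 v(x) φ(x) dx = ∫_0^2 (-5*x^3 + 10*x^2) dx. Term by term:
  ∫_0^2 -5*x^3 dx = -20;  ∫_0^2 10*x^2 dx = 80/3.
Sum: -20 + 80/3 = 20/3.
So RHS = -∫_0^2 v(x) φ(x) dx = -20/3.
LHS − RHS = 4 ≠ 0, so the identity fails.
(For a valid weak derivative the identity must hold for EVERY test function, in particular this one. The failure shows v is NOT the weak derivative of u.)
Correct weak derivative would be u'(x) = 2.


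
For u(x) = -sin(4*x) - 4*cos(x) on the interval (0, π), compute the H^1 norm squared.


||u||_{H^1(0,π)}^2 = 128/15 + 49*π/2

u'(x) = 4*sin(x) - 4*cos(4*x).
Expand u² and (u')² and integrate term by term on (0, π), using: for integers n ≥ 1, ∫_0^π sin²(nx) dx = ∫_0^π cos²(nx) dx = π/2; for n ≠ n', ∫_0^π sin(nx)sin(n'x) dx = ∫_0^π cos(nx)cos(n'x) dx = 0; and by product-to-sum, ∫_0^π sin(nx)cos(n'x) dx = ½∫_0^π [sin((n+n')x) + sin((n−n')x)] dx, which is 0 when n+n' is even and 2n/(n²−n'²) when n+n' is odd (it need not vanish on (0, π)).
  u² squared terms: (-1)²·∫sin(4x)² dx = 1·π/2 = π/2;  (-4)²·∫cos(x)² dx = 16·π/2 = 8*π.
  u² cross terms: 2·(-1)·(-4)·∫sin(4x)·cos(x) dx = 8·(8/15) = 64/15.
  So ∫_0^π u² dx = π/2 + 8*π + 64/15 = 64/15 + 17*π/2.
  (u')² squared terms: (-4)²·∫cos(4x)² dx = 16·π/2 = 8*π;  (4)²·∫sin(x)² dx = 16·π/2 = 8*π.
  (u')² cross terms: 2·(-4)·(4)·∫cos(4x)·sin(x) dx = -32·(-2/15) = 64/15.
  So ∫_0^π (u')² dx = 8*π + 8*π + 64/15 = 64/15 + 16*π.
||u||_{H^1}^2 = (64/15 + 17*π/2) + (64/15 + 16*π) = 128/15 + 49*π/2.


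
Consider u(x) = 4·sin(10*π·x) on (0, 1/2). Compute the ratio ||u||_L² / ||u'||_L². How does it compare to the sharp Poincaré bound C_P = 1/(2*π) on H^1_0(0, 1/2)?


||u||_L² / ||u'||_L² = 1/(10*π) < C_P = 1/(2*π).

u(x) = 4·sin(10*π·x), so u'(x) = 40*π*cos(10*π*x).
Writing u(x) = A·sin(kπx/L) with A = 4 and k = 5, use ∫_0^L sin²(kπx/L) dx = L/2 and ∫_0^L cos²(kπx/L) dx = L/2.
u² = 16·sin²(10*π·x) and (u')² = 1600*π^2·cos²(10*π·x), and each of sin², cos² integrates to L/2 = 1/4 over (0, 1/2).
∫_0^1/2 u² dx = 4, so ||u||_L² = 2.
∫_0^1/2 (u')² dx = 400*π^2, so ||u'||_L² = 20*π.
Ratio ||u||_L² / ||u'||_L² = 1/(10*π).
Sharp Poincaré constant on H^1_0(0, 1/2) is C_P = L/π = 1/(2*π), achieved by sin(2*π·x).
This is the k = 5 harmonic; the ratio L/(kπ) is strictly less than C_P = L/π, consistent with the sharp inequality ||u||_L² ≤ C_P ||u'||_L².


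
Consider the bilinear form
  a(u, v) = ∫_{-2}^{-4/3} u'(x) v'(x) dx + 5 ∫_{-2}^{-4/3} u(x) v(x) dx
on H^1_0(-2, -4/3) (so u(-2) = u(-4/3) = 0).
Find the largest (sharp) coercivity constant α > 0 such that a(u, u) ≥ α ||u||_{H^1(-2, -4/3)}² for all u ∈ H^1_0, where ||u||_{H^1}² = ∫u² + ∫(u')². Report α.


α = 1

Coercivity of a(·,·) on H^1_0(-2, -4/3) means a(u, u) ≥ α ||u||_{H^1}² for every u ∈ H^1_0.
The interval has length L = 2/3, and Poincaré/coercivity depend only on L. Here a(u, u) = ∫(u')² + (5)·∫u².
Here c = 5 ≥ 1, so a(u,u) = ∫(u')² + c∫u² ≥ ∫(u')² + ∫u² = ||u||_{H^1}², i.e. α = 1 works. No larger α is possible: a(u,u) ≥ α||u||_{H^1}² means (1−α)∫(u')² ≥ (α−c)∫u², and for the modes u_n = sin(nπ(x−x₀)/L) (x₀ the left endpoint) one has ∫u_n²/∫(u_n')² = (L/(nπ))² → 0, so a(u_n,u_n)/||u_n||_{H^1}² → 1. Hence the optimal constant is α = 1.
Therefore α = 1.


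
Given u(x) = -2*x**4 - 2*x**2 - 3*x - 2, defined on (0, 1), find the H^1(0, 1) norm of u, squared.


||u||_{H^1}^2 = 26753/315

The H^1 norm (squared) on an interval (0, L) is
  ||u||_{H^1}^2 = ∫_0^L u(x)^2 dx + ∫_0^L u'(x)^2 dx.
Compute u'(x) = -8*x**3 - 4*x - 3.
Then u(x)^2 = 4*x**8 + 8*x**6 + 12*x**5 + 12*x**4 + 12*x**3 + 17*x**2 + 12*x + 4 and u'(x)^2 = 64*x**6 + 64*x**4 + 48*x**3 + 16*x**2 + 24*x + 9.
Integrate each monomial from 0 to 1 using ∫_0^1 c·x^n dx = c·1^(n+1)/(n+1):
  ∫_0^1 u(x)^2 dx = ∫_0^1 (4*x^8 + 8*x^6 + 12*x^5 + 12*x^4 + 12*x^3 + 17*x^2 + 12*x + 4) dx. Term by term:
    ∫_0^1 4*x^8 dx = 4/9;  ∫_0^1 8*x^6 dx = 8/7;  ∫_0^1 12*x^5 dx = 2;
    ∫_0^1 12*x^4 dx = 12/5;  ∫_0^1 12*x^3 dx = 3;  ∫_0^1 17*x^2 dx = 17/3;
    ∫_0^1 12*x dx = 6;  ∫_0^1 4 dx = 4.
  Sum: 4/9 + 8/7 + 2 + 12/5 + 3 + 17/3 + 6 + 4 = 7766/315.
  ∫_0^1 u'(x)^2 dx = ∫_0^1 (64*x^6 + 64*x^4 + 48*x^3 + 16*x^2 + 24*x + 9) dx. Term by term:
    ∫_0^1 64*x^6 dx = 64/7;  ∫_0^1 64*x^4 dx = 64/5;  ∫_0^1 48*x^3 dx = 12;
    ∫_0^1 16*x^2 dx = 16/3;  ∫_0^1 24*x dx = 12;  ∫_0^1 9 dx = 9.
  Sum: 64/7 + 64/5 + 12 + 16/3 + 12 + 9 = 6329/105.
Adding: ||u||_{H^1}^2 = 7766/315 + 6329/105 = 26753/315.


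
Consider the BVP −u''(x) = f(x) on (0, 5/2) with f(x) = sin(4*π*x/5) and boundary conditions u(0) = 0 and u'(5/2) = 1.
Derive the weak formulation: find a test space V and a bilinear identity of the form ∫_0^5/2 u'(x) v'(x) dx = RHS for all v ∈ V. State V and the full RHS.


V = {v ∈ H^1(0, 5/2) : v(0) = 0} (test functions vanish at x = 0 where u is specified); weak form: ∫_0^5/2 u'v' dx = ∫_0^5/2 (sin(4*π*x/5)) v dx + v(5/2) for all v ∈ V.

Multiply both sides by a test function v and integrate from 0 to 5/2:
  ∫_0^5/2 −u''(x) v(x) dx = ∫_0^5/2 f(x) v(x) dx.
Integrate the LHS by parts once:
  ∫_0^5/2 −u'' v dx = −[u'(x) v(x)]_0^5/2 + ∫_0^5/2 u'(x) v'(x) dx.
Thus ∫_0^5/2 u'(x) v'(x) dx = ∫_0^5/2 f(x) v(x) dx + [u'(x) v(x)]_0^5/2.
Choose V so that boundary terms are either known or forced to vanish.
Mixed BC: u(0) = 0 (Dirichlet) and u'(5/2) = 1 (Neumann). Define V = {v ∈ H^1(0, 5/2) : v(0) = 0}. Then [u' v]_0^5/2 = u'(5/2)·v(5/2) − u'(0)·0 = v(5/2).
Weak formulation: find u (satisfying any essential BC) such that ∫_0^5/2 u'(x) v'(x) dx = ∫_0^5/2 f v dx + v(5/2) for all v ∈ V (Dirichlet at 0 absorbed into V; Neumann datum at x = 5/2 contributes the boundary term).
Substituting f(x) = sin(4*π*x/5), the right-hand side is ∫_0^5/2 (sin(4*π*x/5)) v dx + v(5/2).


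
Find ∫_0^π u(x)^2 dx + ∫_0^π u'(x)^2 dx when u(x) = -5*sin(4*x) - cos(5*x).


||u||_{H^1(0,π)}^2 = -2080/9 + 451*π/2

u'(x) = 5*sin(5*x) - 20*cos(4*x).
Expand u² and (u')² and integrate term by term on (0, π), using: for integers n ≥ 1, ∫_0^π sin²(nx) dx = ∫_0^π cos²(nx) dx = π/2; for n ≠ n', ∫_0^π sin(nx)sin(n'x) dx = ∫_0^π cos(nx)cos(n'x) dx = 0; and by product-to-sum, ∫_0^π sin(nx)cos(n'x) dx = ½∫_0^π [sin((n+n')x) + sin((n−n')x)] dx, which is 0 when n+n' is even and 2n/(n²−n'²) when n+n' is odd (it need not vanish on (0, π)).
  u² squared terms: (-1)²·∫cos(5x)² dx = 1·π/2 = π/2;  (-5)²·∫sin(4x)² dx = 25·π/2 = 25*π/2.
  u² cross terms: 2·(-1)·(-5)·∫cos(5x)·sin(4x) dx = 10·(-8/9) = -80/9.
  So ∫_0^π u² dx = π/2 + 25*π/2 − 80/9 = -80/9 + 13*π.
  (u')² squared terms: (-20)²·∫cos(4x)² dx = 400·π/2 = 200*π;  (5)²·∫sin(5x)² dx = 25·π/2 = 25*π/2.
  (u')² cross terms: 2·(-20)·(5)·∫cos(4x)·sin(5x) dx = -200·(10/9) = -2000/9.
  So ∫_0^π (u')² dx = 200*π + 25*π/2 − 2000/9 = -2000/9 + 425*π/2.
||u||_{H^1}^2 = (-80/9 + 13*π) + (-2000/9 + 425*π/2) = -2080/9 + 451*π/2.


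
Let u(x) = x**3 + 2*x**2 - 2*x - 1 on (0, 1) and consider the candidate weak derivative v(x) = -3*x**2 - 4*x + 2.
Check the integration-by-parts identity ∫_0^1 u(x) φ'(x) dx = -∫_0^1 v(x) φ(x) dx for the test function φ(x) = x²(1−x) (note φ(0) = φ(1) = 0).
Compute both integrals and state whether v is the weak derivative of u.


LHS = -2/15, RHS = 2/15. No, v is not the weak derivative of u.

u(x) = x**3 + 2*x**2 - 2*x - 1, classical derivative u'(x) = 3*x**2 + 4*x - 2.
φ(x) = x²(1−x), so φ'(x) = x*(2 - 3*x).
Note φ(0) = φ(1) = 0, so the boundary term u·φ vanishes.
LHS = ∫_0^1 u(x) φ'(x) dx = ∫_0^1 (-3*x^5 - 4*x^4 + 10*x^3 - x^2 - 2*x) dx. Term by term:
  ∫_0^1 -3*x^5 dx = -1/2;  ∫_0^1 -4*x^4 dx = -4/5;  ∫_0^1 10*x^3 dx = 5/2;
  ∫_0^1 -x^2 dx = -1/3;  ∫_0^1 -2*x dx = -1.
Sum: -1/2 − 4/5 + 5/2 − 1/3 − 1 = -2/15.
So LHS = -2/15.
∫_0^1 v(x) φ(x) dx = ∫_0^1 (3*x^5 + x^4 - 6*x^3 + 2*x^2) dx. Term by term:
  ∫_0^1 3*x^5 dx = 1/2;  ∫_0^1 x^4 dx = 1/5;  ∫_0^1 -6*x^3 dx = -3/2;
  ∫_0^1 2*x^2 dx = 2/3.
Sum: 1/2 + 1/5 − 3/2 + 2/3 = -2/15.
So RHS = -∫_0^1 v(x) φ(x) dx = 2/15.
LHS − RHS = -4/15 ≠ 0, so the identity fails.
(For a valid weak derivative the identity must hold for EVERY test function, in particular this one. The failure shows v is NOT the weak derivative of u.)
Correct weak derivative would be u'(x) = 3*x**2 + 4*x - 2.


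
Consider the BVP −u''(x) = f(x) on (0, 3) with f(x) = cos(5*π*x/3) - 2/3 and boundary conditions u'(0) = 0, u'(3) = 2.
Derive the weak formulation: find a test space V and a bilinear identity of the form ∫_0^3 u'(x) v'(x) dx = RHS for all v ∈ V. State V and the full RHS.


V = H^1(0, 3) (v unrestricted at boundary; u is determined up to an additive constant); weak form: ∫_0^3 u'v' dx = ∫_0^3 (cos(5*π*x/3) - 2/3) v dx + 2·v(3) for all v ∈ V.

Multiply both sides by a test function v and integrate from 0 to 3:
  ∫_0^3 −u''(x) v(x) dx = ∫_0^3 f(x) v(x) dx.
Integrate the LHS by parts once:
  ∫_0^3 −u'' v dx = −[u'(x) v(x)]_0^3 + ∫_0^3 u'(x) v'(x) dx.
Thus ∫_0^3 u'(x) v'(x) dx = ∫_0^3 f(x) v(x) dx + [u'(x) v(x)]_0^3.
Choose V so that boundary terms are either known or forced to vanish.
u has inhomogeneous Neumann u'(0) = 0, u'(3) = 2. [u' v]_0^3 = (2)·v(3) − (0)·v(0) = 2·v(3). Take V = H^1(0, 3); boundary term becomes part of RHS.
Weak formulation: find u (satisfying any essential BC) such that ∫_0^3 u'(x) v'(x) dx = ∫_0^3 f v dx + 2·v(3) for all v ∈ V (Neumann data are natural BCs: they enter the RHS as boundary terms).
Substituting f(x) = cos(5*π*x/3) - 2/3, the right-hand side is ∫_0^3 (cos(5*π*x/3) - 2/3) v dx + 2·v(3).
Compatibility check (pure Neumann): taking v ≡ 1 ∈ V gives 0 = ∫_0^3 f dx + (2) − (0), i.e. ∫_0^3 f dx must equal u'(0) − u'(3) = -2. Indeed ∫_0^3 (cos(5*π*x/3) - 2/3) dx = -2, so the data are compatible. The solution is then unique only up to an additive constant (fix it e.g. by requiring ∫_0^3 u dx = 0).


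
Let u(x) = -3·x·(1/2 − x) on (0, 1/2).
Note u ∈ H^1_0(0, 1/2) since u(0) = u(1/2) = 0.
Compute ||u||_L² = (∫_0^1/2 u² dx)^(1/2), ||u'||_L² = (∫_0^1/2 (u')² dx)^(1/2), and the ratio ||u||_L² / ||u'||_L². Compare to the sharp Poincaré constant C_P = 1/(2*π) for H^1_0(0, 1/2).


||u||_L² / ||u'||_L² = sqrt(10)/20 < C_P = 1/(2*π).

u(x) = -3·x·(1/2 − x), so u'(x) = 6*x - 3/2.
u(x) = -3·x·(1/2 − x) vanishes at x = 0 and x = 1/2, so u ∈ H^1_0(0, 1/2). Differentiate via the product rule and integrate the resulting polynomials term by term.
  ∫_0^1/2 u² dx = ∫_0^1/2 (9*x^4 - 9*x^3 + 9*x^2/4) dx. Term by term:
    ∫_0^1/2 9*x^4 dx = 9/160;  ∫_0^1/2 -9*x^3 dx = -9/64;  ∫_0^1/2 9*x^2/4 dx = 3/32.
  Sum: 9/160 − 9/64 + 3/32 = 3/320.
  ∫_0^1/2 (u')² dx = ∫_0^1/2 (36*x^2 - 18*x + 9/4) dx. Term by term:
    ∫_0^1/2 36*x^2 dx = 3/2;  ∫_0^1/2 -18*x dx = -9/4;  ∫_0^1/2 9/4 dx = 9/8.
  Sum: 3/2 − 9/4 + 9/8 = 3/8.
∫_0^1/2 u² dx = 3/320, so ||u||_L² = sqrt(15)/40.
∫_0^1/2 (u')² dx = 3/8, so ||u'||_L² = sqrt(6)/4.
Ratio ||u||_L² / ||u'||_L² = sqrt(10)/20.
Sharp Poincaré constant on H^1_0(0, 1/2) is C_P = L/π = 1/(2*π), achieved by sin(2*π·x).
A polynomial bump cannot attain the sharp Poincaré constant (only the first sine eigenfunction does), so the ratio is strictly less than C_P, consistent with ||u||_L² ≤ C_P ||u'||_L².


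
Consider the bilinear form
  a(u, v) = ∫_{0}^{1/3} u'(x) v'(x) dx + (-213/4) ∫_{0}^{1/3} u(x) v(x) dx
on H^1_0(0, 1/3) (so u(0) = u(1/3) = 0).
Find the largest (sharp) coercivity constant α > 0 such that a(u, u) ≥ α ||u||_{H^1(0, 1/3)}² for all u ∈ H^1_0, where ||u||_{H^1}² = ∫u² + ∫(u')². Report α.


α = 3*(-71 + 12*π^2)/(4*(1 + 9*π^2))

Coercivity of a(·,·) on H^1_0(0, 1/3) means a(u, u) ≥ α ||u||_{H^1}² for every u ∈ H^1_0.
The interval has length L = 1/3, and Poincaré/coercivity depend only on L. Here a(u, u) = ∫(u')² + (-213/4)·∫u².
Here c = -213/4 < 0 with |c| < (π/L)² = 9*π^2, so coercivity still holds. The condition a(u,u) ≥ α||u||_{H^1}² reads (1−α)∫(u')² ≥ (α−c)∫u². Any admissible α is ≤ 1 (rapidly oscillating u have ∫u²/∫(u')² → 0), and α = 1 would force 0 ≥ (1−c)∫u², impossible since c < 1; so 1−α > 0. By the sharp Poincaré inequality on H^1_0 of an interval of length L, ∫(u')² ≥ (π/L)²∫u² with equality for the first sine mode sin(π(x−x₀)/L) (x₀ the left endpoint), so the inequality holds for all u iff (1−α)(π/L)² ≥ α − c, i.e. α ≤ ((π/L)² + c)/((π/L)² + 1) = (1 + c(L/π)²)/(1 + (L/π)²). (Direct route, valid since c ≤ 0: Poincaré gives c∫u² ≥ c(L/π)²∫(u')², so a(u,u) ≥ (1 + c(L/π)²)∫(u')², while ||u||_{H^1}² ≤ (1 + (L/π)²)∫(u')²; dividing yields the same α.) With (π/L)² = 9*π^2 and c = -213/4, the largest admissible constant is α = ((π/L)² + c)/((π/L)² + 1).
Simplifying, α = 3*(-71 + 12*π^2)/(4*(1 + 9*π^2)).


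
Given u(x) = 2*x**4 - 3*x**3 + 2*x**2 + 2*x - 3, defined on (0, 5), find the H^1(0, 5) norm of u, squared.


||u||_{H^1}^2 = 55163120/63

The H^1 norm (squared) on an interval (0, L) is
  ||u||_{H^1}^2 = ∫_0^L u(x)^2 dx + ∫_0^L u'(x)^2 dx.
Compute u'(x) = 8*x**3 - 9*x**2 + 4*x + 2.
Then u(x)^2 = 4*x**8 - 12*x**7 + 17*x**6 - 4*x**5 - 20*x**4 + 26*x**3 - 8*x**2 - 12*x + 9 and u'(x)^2 = 64*x**6 - 144*x**5 + 145*x**4 - 40*x**3 - 20*x**2 + 16*x + 4.
Integrate each monomial from 0 to 5 using ∫_0^5 c·x^n dx = c·5^(n+1)/(n+1):
  ∫_0^5 u(x)^2 dx = ∫_0^5 (4*x^8 - 12*x^7 + 17*x^6 - 4*x^5 - 20*x^4 + 26*x^3 - 8*x^2 - 12*x + 9) dx. Term by term:
    ∫_0^5 4*x^8 dx = 7812500/9;  ∫_0^5 -12*x^7 dx = -1171875/2;  ∫_0^5 17*x^6 dx = 1328125/7;
    ∫_0^5 -4*x^5 dx = -31250/3;  ∫_0^5 -20*x^4 dx = -12500;  ∫_0^5 26*x^3 dx = 8125/2;
    ∫_0^5 -8*x^2 dx = -1000/3;  ∫_0^5 -12*x dx = -150;  ∫_0^5 9 dx = 45.
  Sum: 7812500/9 − 1171875/2 + 1328125/7 − 31250/3 − 12500 + 8125/2 − 1000/3 − 150 + 45 = 28511135/63.
  ∫_0^5 u'(x)^2 dx = ∫_0^5 (64*x^6 - 144*x^5 + 145*x^4 - 40*x^3 - 20*x^2 + 16*x + 4) dx. Term by term:
    ∫_0^5 64*x^6 dx = 5000000/7;  ∫_0^5 -144*x^5 dx = -375000;  ∫_0^5 145*x^4 dx = 90625;
    ∫_0^5 -40*x^3 dx = -6250;  ∫_0^5 -20*x^2 dx = -2500/3;  ∫_0^5 16*x dx = 200;
    ∫_0^5 4 dx = 20.
  Sum: 5000000/7 − 375000 + 90625 − 6250 − 2500/3 + 200 + 20 = 8883995/21.
Adding: ||u||_{H^1}^2 = 28511135/63 + 8883995/21 = 55163120/63.


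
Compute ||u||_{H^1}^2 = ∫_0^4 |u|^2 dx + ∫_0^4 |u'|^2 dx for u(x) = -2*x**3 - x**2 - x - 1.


||u||_{H^1}^2 = 800488/35

The H^1 norm (squared) on an interval (0, L) is
  ||u||_{H^1}^2 = ∫_0^L u(x)^2 dx + ∫_0^L u'(x)^2 dx.
Compute u'(x) = -6*x**2 - 2*x - 1.
Then u(x)^2 = 4*x**6 + 4*x**5 + 5*x**4 + 6*x**3 + 3*x**2 + 2*x + 1 and u'(x)^2 = 36*x**4 + 24*x**3 + 16*x**2 + 4*x + 1.
Integrate each monomial from 0 to 4 using ∫_0^4 c·x^n dx = c·4^(n+1)/(n+1):
  ∫_0^4 u(x)^2 dx = ∫_0^4 (4*x^6 + 4*x^5 + 5*x^4 + 6*x^3 + 3*x^2 + 2*x + 1) dx. Term by term:
    ∫_0^4 4*x^6 dx = 65536/7;  ∫_0^4 4*x^5 dx = 8192/3;  ∫_0^4 5*x^4 dx = 1024;
    ∫_0^4 6*x^3 dx = 384;  ∫_0^4 3*x^2 dx = 64;  ∫_0^4 2*x dx = 16;
    ∫_0^4 1 dx = 4.
  Sum: 65536/7 + 8192/3 + 1024 + 384 + 64 + 16 + 4 = 285284/21.
  ∫_0^4 u'(x)^2 dx = ∫_0^4 (36*x^4 + 24*x^3 + 16*x^2 + 4*x + 1) dx. Term by term:
    ∫_0^4 36*x^4 dx = 36864/5;  ∫_0^4 24*x^3 dx = 1536;  ∫_0^4 16*x^2 dx = 1024/3;
    ∫_0^4 4*x dx = 32;  ∫_0^4 1 dx = 4.
  Sum: 36864/5 + 1536 + 1024/3 + 32 + 4 = 139292/15.
Adding: ||u||_{H^1}^2 = 285284/21 + 139292/15 = 800488/35.


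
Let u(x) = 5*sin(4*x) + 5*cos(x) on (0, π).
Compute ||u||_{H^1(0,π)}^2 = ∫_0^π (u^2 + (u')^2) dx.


||u||_{H^1(0,π)}^2 = 160/3 + 475*π/2

u'(x) = -5*sin(x) + 20*cos(4*x).
Expand u² and (u')² and integrate term by term on (0, π), using: for integers n ≥ 1, ∫_0^π sin²(nx) dx = ∫_0^π cos²(nx) dx = π/2; for n ≠ n', ∫_0^π sin(nx)sin(n'x) dx = ∫_0^π cos(nx)cos(n'x) dx = 0; and by product-to-sum, ∫_0^π sin(nx)cos(n'x) dx = ½∫_0^π [sin((n+n')x) + sin((n−n')x)] dx, which is 0 when n+n' is even and 2n/(n²−n'²) when n+n' is odd (it need not vanish on (0, π)).
  u² squared terms: (5)²·∫cos(x)² dx = 25·π/2 = 25*π/2;  (5)²·∫sin(4x)² dx = 25·π/2 = 25*π/2.
  u² cross terms: 2·(5)·(5)·∫cos(x)·sin(4x) dx = 50·(8/15) = 80/3.
  So ∫_0^π u² dx = 25*π/2 + 25*π/2 + 80/3 = 80/3 + 25*π.
  (u')² squared terms: (-5)²·∫sin(x)² dx = 25·π/2 = 25*π/2;  (20)²·∫cos(4x)² dx = 400·π/2 = 200*π.
  (u')² cross terms: 2·(-5)·(20)·∫sin(x)·cos(4x) dx = -200·(-2/15) = 80/3.
  So ∫_0^π (u')² dx = 25*π/2 + 200*π + 80/3 = 80/3 + 425*π/2.
||u||_{H^1}^2 = (80/3 + 25*π) + (80/3 + 425*π/2) = 160/3 + 475*π/2.


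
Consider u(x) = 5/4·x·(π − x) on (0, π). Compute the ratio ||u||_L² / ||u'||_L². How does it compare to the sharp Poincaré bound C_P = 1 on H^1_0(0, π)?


||u||_L² / ||u'||_L² = sqrt(10)*π/10 < C_P = 1.

u(x) = 5/4·x·(π − x), so u'(x) = -5*x/2 + 5*π/4.
u(x) = 5/4·x·(π − x) vanishes at x = 0 and x = π, so u ∈ H^1_0(0, π). Differentiate via the product rule and integrate the resulting polynomials term by term.
  ∫_0^π u² dx = ∫_0^π (25*x^4/16 - 25*π*x^3/8 + 25*π^2*x^2/16) dx. Term by term:
    ∫_0^π 25*x^4/16 dx = 5*π^5/16;  ∫_0^π -25*π*x^3/8 dx = -25*π^5/32;  ∫_0^π 25*π^2*x^2/16 dx = 25*π^5/48.
  Sum: 5*π^5/16 − 25*π^5/32 + 25*π^5/48 = 5*π^5/96.
  ∫_0^π (u')² dx = ∫_0^π (25*x^2/4 - 25*π*x/4 + 25*π^2/16) dx. Term by term:
    ∫_0^π 25*x^2/4 dx = 25*π^3/12;  ∫_0^π -25*π*x/4 dx = -25*π^3/8;  ∫_0^π 25*π^2/16 dx = 25*π^3/16.
  Sum: 25*π^3/12 − 25*π^3/8 + 25*π^3/16 = 25*π^3/48.
∫_0^π u² dx = 5*π^5/96, so ||u||_L² = sqrt(30)*π^(5/2)/24.
∫_0^π (u')² dx = 25*π^3/48, so ||u'||_L² = 5*sqrt(3)*π^(3/2)/12.
Ratio ||u||_L² / ||u'||_L² = sqrt(10)*π/10.
Sharp Poincaré constant on H^1_0(0, π) is C_P = L/π = 1, achieved by sin(x).
A polynomial bump cannot attain the sharp Poincaré constant (only the first sine eigenfunction does), so the ratio is strictly less than C_P, consistent with ||u||_L² ≤ C_P ||u'||_L².
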